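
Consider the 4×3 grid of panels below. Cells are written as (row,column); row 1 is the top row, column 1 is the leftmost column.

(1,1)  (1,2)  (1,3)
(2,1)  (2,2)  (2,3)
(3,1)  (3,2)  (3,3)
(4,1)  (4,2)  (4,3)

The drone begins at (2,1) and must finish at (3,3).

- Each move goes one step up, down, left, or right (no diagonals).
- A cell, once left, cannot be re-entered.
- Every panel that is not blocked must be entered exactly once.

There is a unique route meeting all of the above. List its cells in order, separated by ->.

(2,1) -> (1,1) -> (1,2) -> (1,3) -> (2,3) -> (2,2) -> (3,2) -> (3,1) -> (4,1) -> (4,2) -> (4,3) -> (3,3)

Need to visit all 12 open cells exactly once, starting at (2,1) and ending at (3,3).
Cell (1,1) has only two open neighbours ((2,1) and (1,2)), so the path must pass straight through it: one of those is the cell it's entered from and the other is where it exits.
Route from (2,1): up 1 to (1,1), right 2 to (1,3), down 1 to (2,3), left 1 to (2,2), down 1 to (3,2), left 1 to (3,1), down 1 to (4,1), right 2 to (4,3), up 1 to (3,3) — 11 moves in all.
Check: all 12 open cells covered.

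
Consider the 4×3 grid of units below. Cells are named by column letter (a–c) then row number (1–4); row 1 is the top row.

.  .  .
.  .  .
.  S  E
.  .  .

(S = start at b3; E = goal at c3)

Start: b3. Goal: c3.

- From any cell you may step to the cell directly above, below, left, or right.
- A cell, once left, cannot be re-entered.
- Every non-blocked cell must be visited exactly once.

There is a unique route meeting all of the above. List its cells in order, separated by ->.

b3 -> b2 -> c2 -> c1 -> b1 -> a1 -> a2 -> a3 -> a4 -> b4 -> c4 -> c3

Need to visit all 12 open cells exactly once, starting at b3 and ending at c3.
Route from b3: up to b2, right to c2, up to c1, 2× left (reaching a1), 3× down (reaching a4), 2× right (reaching c4), up to c3 — 11 moves in all.
Check: all 12 open cells covered.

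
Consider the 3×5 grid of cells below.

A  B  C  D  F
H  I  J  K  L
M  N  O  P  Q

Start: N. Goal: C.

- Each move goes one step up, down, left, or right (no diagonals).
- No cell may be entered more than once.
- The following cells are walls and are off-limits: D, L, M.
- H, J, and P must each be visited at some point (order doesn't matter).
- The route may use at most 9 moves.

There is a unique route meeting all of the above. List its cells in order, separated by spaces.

N O P K J I H A B C

Any route must reach H, J, and P and still end at C within 9 moves, so the order of the required stops is forced.
Route from N: 2× right (reaching P), up to K, 3× left (reaching H), up to A, 2× right (reaching C) — 9 moves in all.
Check: all required cells visited; 9 ≤ 9 moves.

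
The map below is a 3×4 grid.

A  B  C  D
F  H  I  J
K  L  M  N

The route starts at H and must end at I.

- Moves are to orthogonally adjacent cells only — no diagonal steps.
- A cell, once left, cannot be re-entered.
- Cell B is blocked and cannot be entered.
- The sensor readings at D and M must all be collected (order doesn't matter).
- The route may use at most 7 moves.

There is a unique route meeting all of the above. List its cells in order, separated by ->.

The budget equals the shortest possible length, so every move has to be on a shortest route through the required cells.
Route from H: down to L, 2× right (reaching N), 2× up (reaching D), left to C, down to I — 7 moves in all.
Check: all required cells visited; 7 ≤ 7 moves.

H -> L -> M -> N -> J -> D -> C -> I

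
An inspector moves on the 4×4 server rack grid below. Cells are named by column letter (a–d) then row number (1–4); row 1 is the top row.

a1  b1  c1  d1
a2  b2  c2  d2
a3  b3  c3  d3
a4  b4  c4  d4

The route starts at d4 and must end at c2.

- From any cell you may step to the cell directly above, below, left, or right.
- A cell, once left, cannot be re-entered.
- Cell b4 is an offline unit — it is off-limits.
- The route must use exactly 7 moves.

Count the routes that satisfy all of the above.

Need simple routes of exactly 7 moves from d4 to c2 (Manhattan distance 3, so 2 moves are spent on a detour and 2 undoing it).
Enumerating: d4 d3 d2 d1 c1 b1 b2 c2 | d4 d3 c3 b3 b2 b1 c1 c2 | d4 d3 c3 b3 a3 a2 b2 c2 | d4 c4 c3 b3 b2 b1 c1 c2 | d4 c4 c3 b3 a3 a2 b2 c2 | d4 c4 c3 d3 d2 d1 c1 c2.
That gives 6 routes.

6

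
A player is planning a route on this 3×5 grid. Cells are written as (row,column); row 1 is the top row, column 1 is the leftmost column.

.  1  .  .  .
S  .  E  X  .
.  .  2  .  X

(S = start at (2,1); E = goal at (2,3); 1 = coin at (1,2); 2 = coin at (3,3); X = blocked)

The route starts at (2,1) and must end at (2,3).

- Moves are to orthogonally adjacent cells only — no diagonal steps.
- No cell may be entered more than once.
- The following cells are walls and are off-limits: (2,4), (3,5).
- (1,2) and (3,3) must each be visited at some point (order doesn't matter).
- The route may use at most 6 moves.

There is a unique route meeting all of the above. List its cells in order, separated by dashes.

The 6-move cap with required stops at (1,2), (3,3) leaves no slack for detours.
Route from (2,1): up 1 to (1,1), right 1 to (1,2), down 2 to (3,2), right 1 to (3,3), up 1 to (2,3) — 6 moves in all.
Check: all required cells visited; 6 ≤ 6 moves.

(2,1) - (1,1) - (1,2) - (2,2) - (3,2) - (3,3) - (2,3)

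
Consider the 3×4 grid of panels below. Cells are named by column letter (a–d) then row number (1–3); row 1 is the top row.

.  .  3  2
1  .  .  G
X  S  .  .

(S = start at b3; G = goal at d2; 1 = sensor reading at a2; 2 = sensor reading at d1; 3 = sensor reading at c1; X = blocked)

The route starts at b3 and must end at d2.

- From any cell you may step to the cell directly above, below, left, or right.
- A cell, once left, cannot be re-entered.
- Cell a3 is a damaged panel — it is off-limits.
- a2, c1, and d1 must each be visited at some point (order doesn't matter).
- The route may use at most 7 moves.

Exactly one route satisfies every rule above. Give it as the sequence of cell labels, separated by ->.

The 7-move cap with required stops at a2, c1, d1 leaves no slack for detours.
Route from b3: up to b2, left to a2, up to a1, 3× right (reaching d1), down to d2 — 7 moves in all.
Check: all required cells visited; 7 ≤ 7 moves.

b3 -> b2 -> a2 -> a1 -> b1 -> c1 -> d1 -> d2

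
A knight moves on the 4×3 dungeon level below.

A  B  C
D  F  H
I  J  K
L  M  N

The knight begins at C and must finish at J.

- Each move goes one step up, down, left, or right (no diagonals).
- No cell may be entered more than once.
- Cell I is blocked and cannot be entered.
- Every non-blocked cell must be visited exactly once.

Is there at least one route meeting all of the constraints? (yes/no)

no

Cell L has only one open neighbour but is neither the start nor the goal, so a Hamiltonian route would have to both enter and leave it through the same neighbour — impossible without revisiting.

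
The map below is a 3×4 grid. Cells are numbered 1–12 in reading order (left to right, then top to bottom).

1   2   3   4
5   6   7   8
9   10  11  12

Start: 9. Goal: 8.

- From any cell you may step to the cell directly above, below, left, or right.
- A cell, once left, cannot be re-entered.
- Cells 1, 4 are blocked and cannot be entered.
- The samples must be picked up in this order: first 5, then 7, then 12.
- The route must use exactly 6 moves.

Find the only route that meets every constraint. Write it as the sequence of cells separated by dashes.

9 - 5 - 6 - 7 - 11 - 12 - 8

The waypoints must appear in the order 5, 7, 12, with no cell reused.
Route from 9: up 1 to 5, right 2 to 7, down 1 to 11, right 1 to 12, up 1 to 8 — 6 moves in all.
Check: order respected (5 at step 1, 7 at step 3, 12 at step 5); 6 moves as required.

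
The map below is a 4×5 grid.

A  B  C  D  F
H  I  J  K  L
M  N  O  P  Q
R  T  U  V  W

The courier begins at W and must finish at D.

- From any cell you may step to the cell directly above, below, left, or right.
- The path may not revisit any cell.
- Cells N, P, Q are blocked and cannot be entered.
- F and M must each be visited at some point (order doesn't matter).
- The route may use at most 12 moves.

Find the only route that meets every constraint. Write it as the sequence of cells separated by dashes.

The budget equals the shortest possible length, so every move has to be on a shortest route through the required cells.
Route from W: left 4 to R, up 2 to H, right 4 to L, up 1 to F, left 1 to D — 12 moves in all.
Check: all required cells visited; 12 ≤ 12 moves.

W - V - U - T - R - M - H - I - J - K - L - F - D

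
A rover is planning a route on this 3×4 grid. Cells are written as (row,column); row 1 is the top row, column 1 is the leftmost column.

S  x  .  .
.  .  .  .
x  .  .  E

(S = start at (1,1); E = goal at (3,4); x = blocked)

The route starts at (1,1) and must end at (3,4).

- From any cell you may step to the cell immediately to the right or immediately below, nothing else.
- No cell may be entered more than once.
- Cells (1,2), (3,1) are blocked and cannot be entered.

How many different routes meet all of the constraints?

3

A right/down-only route from (1,1) to (3,4) makes exactly 2 down-moves and 3 right-moves in some order.
With no other constraints that would be C(5,2) = 10 routes.
Subtract routes through each blocked cell (inclusion–exclusion for overlaps): − through (1,2): 6 − through (3,1): 1 → 3.
That gives 3 routes.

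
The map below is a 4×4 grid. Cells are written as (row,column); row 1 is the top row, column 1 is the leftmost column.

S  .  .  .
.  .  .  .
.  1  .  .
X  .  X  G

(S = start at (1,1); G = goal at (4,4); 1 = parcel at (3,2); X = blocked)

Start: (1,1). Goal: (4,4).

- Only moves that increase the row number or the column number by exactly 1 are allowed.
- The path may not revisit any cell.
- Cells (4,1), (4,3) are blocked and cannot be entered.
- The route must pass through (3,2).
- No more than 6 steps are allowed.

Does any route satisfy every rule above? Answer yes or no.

yes

One route that works: (1,1) → (2,1) → (3,1) → (3,2) → (3,3) → (3,4) → (4,4).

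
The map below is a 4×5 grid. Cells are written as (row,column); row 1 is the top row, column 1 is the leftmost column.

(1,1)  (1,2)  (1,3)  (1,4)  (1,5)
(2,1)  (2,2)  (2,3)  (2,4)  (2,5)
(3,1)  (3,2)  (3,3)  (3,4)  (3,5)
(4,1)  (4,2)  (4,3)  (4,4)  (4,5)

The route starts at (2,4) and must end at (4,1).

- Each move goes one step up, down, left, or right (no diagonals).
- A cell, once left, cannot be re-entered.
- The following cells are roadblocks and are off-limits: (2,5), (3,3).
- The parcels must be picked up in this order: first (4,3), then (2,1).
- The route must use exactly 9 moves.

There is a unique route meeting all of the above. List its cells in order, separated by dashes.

The waypoints must appear in the order (4,3), (2,1), with no cell reused.
Route from (2,4): down 2 to (4,4), left 2 to (4,2), up 2 to (2,2), left 1 to (2,1), down 2 to (4,1) — 9 moves in all.
Check: order respected ((4,3) at step 3, (2,1) at step 7); 9 moves as required.

(2,4) - (3,4) - (4,4) - (4,3) - (4,2) - (3,2) - (2,2) - (2,1) - (3,1) - (4,1)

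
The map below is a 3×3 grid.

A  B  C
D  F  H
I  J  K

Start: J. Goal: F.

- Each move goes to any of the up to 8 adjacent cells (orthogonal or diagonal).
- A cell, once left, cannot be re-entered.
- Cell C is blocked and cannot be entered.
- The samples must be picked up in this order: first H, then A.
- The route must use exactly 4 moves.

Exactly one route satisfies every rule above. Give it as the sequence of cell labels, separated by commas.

The waypoints must appear in the order H, A, with no cell reused.
Route from J: up-right to H, up-left to B, left to A, down-right to F — 4 moves in all.
Check: order respected (H at step 1, A at step 3); 4 moves as required.

J, H, B, A, F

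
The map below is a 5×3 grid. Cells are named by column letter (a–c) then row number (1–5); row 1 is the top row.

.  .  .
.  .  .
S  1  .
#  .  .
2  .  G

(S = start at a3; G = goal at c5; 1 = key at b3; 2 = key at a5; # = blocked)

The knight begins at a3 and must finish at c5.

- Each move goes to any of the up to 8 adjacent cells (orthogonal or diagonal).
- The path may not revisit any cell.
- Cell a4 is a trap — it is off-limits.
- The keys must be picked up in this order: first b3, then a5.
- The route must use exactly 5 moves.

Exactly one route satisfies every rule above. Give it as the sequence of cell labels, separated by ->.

a3 -> b3 -> b4 -> a5 -> b5 -> c5

The waypoints must appear in the order b3, a5, with no cell reused.
Route from a3: right to b3, down to b4, down-left to a5, 2× right (reaching c5) — 5 moves in all.
Check: order respected (1 at step 1, 2 at step 3); 5 moves as required.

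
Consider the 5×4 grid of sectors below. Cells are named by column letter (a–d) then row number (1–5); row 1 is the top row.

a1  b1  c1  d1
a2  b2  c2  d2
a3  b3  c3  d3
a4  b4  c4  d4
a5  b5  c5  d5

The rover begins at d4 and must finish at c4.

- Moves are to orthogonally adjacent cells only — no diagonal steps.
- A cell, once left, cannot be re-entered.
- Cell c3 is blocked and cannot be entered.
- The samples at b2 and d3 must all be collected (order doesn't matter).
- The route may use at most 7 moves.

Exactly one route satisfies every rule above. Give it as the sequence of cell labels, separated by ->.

The budget equals the shortest possible length, so every move has to be on a shortest route through the required cells.
Route from d4: 2× up (reaching d2), 2× left (reaching b2), 2× down (reaching b4), right to c4 — 7 moves in all.
Check: all required cells visited; 7 ≤ 7 moves.

d4 -> d3 -> d2 -> c2 -> b2 -> b3 -> b4 -> c4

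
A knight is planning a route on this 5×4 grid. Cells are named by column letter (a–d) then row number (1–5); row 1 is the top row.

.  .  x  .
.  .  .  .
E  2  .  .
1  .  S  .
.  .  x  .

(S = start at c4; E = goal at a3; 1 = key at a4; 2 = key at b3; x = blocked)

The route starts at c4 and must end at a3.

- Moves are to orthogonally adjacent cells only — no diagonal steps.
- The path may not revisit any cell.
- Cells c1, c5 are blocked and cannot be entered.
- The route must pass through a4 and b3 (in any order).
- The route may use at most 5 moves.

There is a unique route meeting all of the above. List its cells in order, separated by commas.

The 5-move cap with required stops at a4, b3 leaves no slack for detours.
Route from c4: up 1 to c3, left 1 to b3, down 1 to b4, left 1 to a4, up 1 to a3 — 5 moves in all.
Check: all required cells visited; 5 ≤ 5 moves.

c4, c3, b3, b4, a4, a3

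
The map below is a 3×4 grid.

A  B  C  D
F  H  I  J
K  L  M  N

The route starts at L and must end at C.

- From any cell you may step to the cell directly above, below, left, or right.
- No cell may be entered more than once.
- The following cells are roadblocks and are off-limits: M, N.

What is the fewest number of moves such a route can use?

3

The Manhattan distance from L to C is |3−1| + |2−3| = 3, so at least 3 moves are needed.
A route of 3 moves achieves this: L → H → B → C.
Since 3 matches the lower bound, it is optimal.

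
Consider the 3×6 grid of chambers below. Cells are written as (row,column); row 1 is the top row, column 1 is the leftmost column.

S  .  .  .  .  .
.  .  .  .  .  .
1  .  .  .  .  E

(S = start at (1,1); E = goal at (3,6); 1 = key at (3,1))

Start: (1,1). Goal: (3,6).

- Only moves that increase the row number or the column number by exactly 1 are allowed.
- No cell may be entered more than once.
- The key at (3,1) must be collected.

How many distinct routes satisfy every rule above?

1

A right/down-only route from (1,1) to (3,6) makes exactly 2 down-moves and 5 right-moves in some order.
With no other constraints that would be C(7,2) = 21 routes.
Split at (3,1) and multiply the segment counts: (1,1)→(3,1): 1; (3,1)→(3,6): 1; product = 1.
That gives 1 route.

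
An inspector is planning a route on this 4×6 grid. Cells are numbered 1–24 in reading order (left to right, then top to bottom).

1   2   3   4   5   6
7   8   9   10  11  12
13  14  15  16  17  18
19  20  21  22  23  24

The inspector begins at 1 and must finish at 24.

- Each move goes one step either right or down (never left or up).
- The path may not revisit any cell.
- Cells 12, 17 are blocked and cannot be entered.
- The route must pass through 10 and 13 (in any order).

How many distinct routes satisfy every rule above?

A right/down-only route from 1 to 24 makes exactly 3 down-moves and 5 right-moves in some order.
With no other constraints that would be C(8,3) = 56 routes.
13 is below but to the left of 10: going 10 → 13 would need a leftward move and 13 → 10 an upward move, so no right/down-only route can visit both required cells.
No route satisfies every constraint, so the count is 0.

0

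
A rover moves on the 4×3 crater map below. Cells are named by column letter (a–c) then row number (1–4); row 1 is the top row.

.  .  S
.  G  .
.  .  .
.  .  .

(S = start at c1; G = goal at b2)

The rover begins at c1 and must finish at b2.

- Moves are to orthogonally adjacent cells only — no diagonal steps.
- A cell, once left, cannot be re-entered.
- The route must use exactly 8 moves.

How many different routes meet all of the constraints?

7

Need simple routes of exactly 8 moves from c1 to b2 (Manhattan distance 2, so 3 moves are spent on a detour and 3 undoing it).
Enumerating: c1 c2 c3 c4 b4 b3 a3 a2 b2 | c1 c2 c3 c4 b4 a4 a3 a2 b2 | c1 c2 c3 c4 b4 a4 a3 b3 b2 | c1 c2 c3 b3 b4 a4 a3 a2 b2 | c1 c2 c3 b3 a3 a2 a1 b1 b2 | c1 b1 a1 a2 a3 a4 b4 b3 b2 | c1 b1 a1 a2 a3 b3 c3 c2 b2.
That gives 7 routes.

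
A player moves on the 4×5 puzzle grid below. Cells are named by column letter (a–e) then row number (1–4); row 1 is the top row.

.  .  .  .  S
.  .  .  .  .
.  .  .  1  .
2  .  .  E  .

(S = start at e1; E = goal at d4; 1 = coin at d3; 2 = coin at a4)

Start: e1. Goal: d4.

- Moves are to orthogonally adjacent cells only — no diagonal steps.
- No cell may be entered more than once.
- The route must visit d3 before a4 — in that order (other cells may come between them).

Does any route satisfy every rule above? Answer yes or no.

One route that works: e1 → e2 → e3 → d3 → c3 → b3 → a3 → a4 → b4 → c4 → d4.

yes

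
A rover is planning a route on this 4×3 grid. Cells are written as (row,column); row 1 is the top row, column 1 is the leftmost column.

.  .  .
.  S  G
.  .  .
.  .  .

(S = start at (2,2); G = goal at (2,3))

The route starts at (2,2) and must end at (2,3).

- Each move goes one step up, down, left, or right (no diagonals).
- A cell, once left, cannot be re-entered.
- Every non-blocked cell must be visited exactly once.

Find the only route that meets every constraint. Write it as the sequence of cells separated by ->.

Need to visit all 12 open cells exactly once, starting at (2,2) and ending at (2,3).
Route from (2,2): down 1 to (3,2), right 1 to (3,3), down 1 to (4,3), left 2 to (4,1), up 3 to (1,1), right 2 to (1,3), down 1 to (2,3) — 11 moves in all.
Check: all 12 open cells covered.

(2,2) -> (3,2) -> (3,3) -> (4,3) -> (4,2) -> (4,1) -> (3,1) -> (2,1) -> (1,1) -> (1,2) -> (1,3) -> (2,3)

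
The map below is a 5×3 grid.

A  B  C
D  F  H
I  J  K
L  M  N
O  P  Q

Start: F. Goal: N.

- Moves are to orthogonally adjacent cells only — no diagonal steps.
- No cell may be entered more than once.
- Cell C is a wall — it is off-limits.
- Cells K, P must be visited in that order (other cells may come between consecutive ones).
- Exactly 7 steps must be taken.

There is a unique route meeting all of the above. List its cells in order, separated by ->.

F -> H -> K -> J -> M -> P -> Q -> N

The waypoints must appear in the order K, P, with no cell reused.
Route from F: right 1 to H, down 1 to K, left 1 to J, down 2 to P, right 1 to Q, up 1 to N — 7 moves in all.
Check: order respected (K at step 2, P at step 5); 7 moves as required.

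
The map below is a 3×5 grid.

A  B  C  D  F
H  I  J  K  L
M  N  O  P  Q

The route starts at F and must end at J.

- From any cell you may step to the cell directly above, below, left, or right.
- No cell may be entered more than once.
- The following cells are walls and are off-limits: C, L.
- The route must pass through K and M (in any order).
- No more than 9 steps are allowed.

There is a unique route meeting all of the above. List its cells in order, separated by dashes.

F - D - K - P - O - N - M - H - I - J

The budget equals the shortest possible length, so every move has to be on a shortest route through the required cells.
Route from F: left 1 to D, down 2 to P, left 3 to M, up 1 to H, right 2 to J — 9 moves in all.
Check: all required cells visited; 9 ≤ 9 moves.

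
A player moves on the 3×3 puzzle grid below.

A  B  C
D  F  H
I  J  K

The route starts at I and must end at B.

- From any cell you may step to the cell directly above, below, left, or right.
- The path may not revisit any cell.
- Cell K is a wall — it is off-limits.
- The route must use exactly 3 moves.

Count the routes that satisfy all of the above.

3

Need simple routes of exactly 3 moves from I to B (Manhattan distance 3, so 0 moves are spent on a detour and 0 undoing it).
Enumerating: I D A B | I D F B | I J F B.
That gives 3 routes.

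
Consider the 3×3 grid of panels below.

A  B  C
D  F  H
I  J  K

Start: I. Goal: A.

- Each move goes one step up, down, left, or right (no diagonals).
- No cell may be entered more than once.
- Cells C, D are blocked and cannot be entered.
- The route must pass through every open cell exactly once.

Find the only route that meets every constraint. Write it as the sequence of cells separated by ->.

Need to visit all 7 open cells exactly once, starting at I and ending at A.
Cell B has only two open neighbours (F and A), so the path must pass straight through it: one of those is the cell it's entered from and the other is where it exits.
Route from I: right 2 to K, up 1 to H, left 1 to F, up 1 to B, left 1 to A — 6 moves in all.
Check: all 7 open cells covered.

I -> J -> K -> H -> F -> B -> A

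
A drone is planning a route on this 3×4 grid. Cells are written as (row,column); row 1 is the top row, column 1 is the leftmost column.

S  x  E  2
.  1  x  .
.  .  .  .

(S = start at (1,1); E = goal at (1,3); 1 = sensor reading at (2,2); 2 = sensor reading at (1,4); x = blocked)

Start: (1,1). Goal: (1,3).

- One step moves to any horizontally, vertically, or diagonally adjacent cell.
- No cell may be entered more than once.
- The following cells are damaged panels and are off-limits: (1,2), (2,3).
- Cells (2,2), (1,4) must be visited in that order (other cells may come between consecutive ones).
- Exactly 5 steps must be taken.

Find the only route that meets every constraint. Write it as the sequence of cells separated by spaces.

(1,1) (2,2) (3,3) (2,4) (1,4) (1,3)

The waypoints must appear in the order (2,2), (1,4), with no cell reused.
Route from (1,1): 2× down-right (reaching (3,3)), up-right to (2,4), up to (1,4), left to (1,3) — 5 moves in all.
Check: order respected (1 at step 1, 2 at step 4); 5 moves as required.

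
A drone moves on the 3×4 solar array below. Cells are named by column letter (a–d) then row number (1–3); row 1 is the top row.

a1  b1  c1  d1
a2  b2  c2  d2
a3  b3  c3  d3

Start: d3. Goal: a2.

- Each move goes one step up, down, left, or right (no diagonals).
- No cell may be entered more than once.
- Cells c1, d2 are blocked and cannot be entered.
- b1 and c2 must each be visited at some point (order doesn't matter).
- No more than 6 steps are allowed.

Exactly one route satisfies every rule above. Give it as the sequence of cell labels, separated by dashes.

d3 - c3 - c2 - b2 - b1 - a1 - a2

The 6-move cap with required stops at b1, c2 leaves no slack for detours.
Route from d3: left 1 to c3, up 1 to c2, left 1 to b2, up 1 to b1, left 1 to a1, down 1 to a2 — 6 moves in all.
Check: all required cells visited; 6 ≤ 6 moves.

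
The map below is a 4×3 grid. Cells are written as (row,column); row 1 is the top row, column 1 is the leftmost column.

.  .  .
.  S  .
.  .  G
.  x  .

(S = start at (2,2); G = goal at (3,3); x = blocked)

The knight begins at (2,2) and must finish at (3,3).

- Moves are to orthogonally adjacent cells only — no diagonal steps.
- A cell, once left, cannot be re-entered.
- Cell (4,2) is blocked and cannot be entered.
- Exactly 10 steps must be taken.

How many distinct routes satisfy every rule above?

Need simple routes of exactly 10 moves from (2,2) to (3,3) (Manhattan distance 2, so 4 moves are spent on a detour and 4 undoing it).
No route satisfies every constraint, so the count is 0.

0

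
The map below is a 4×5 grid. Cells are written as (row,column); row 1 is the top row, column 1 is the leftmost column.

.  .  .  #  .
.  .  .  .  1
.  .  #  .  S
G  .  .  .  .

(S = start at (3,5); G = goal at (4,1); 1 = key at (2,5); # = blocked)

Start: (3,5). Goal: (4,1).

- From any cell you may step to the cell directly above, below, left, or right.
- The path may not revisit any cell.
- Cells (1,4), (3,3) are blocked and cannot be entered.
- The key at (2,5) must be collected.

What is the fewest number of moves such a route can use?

Any route passes through (2,5) somewhere between (3,5) and (4,1). Summing Manhattan distances along the two legs ((3,5) → (2,5) → (4,1)) gives a lower bound of 1 + 6 = 7 moves.
A route of 7 moves achieves this: (3,5) → (2,5) → (2,4) → (3,4) → (4,4) → (4,3) → (4,2) → (4,1).
Since 7 matches the lower bound, it is optimal.

7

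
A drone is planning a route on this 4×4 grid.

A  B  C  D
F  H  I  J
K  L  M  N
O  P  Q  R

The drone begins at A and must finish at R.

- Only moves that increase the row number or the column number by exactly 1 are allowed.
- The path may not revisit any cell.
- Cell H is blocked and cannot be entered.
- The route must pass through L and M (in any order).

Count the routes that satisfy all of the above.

A right/down-only route from A to R makes exactly 3 down-moves and 3 right-moves in some order.
With no other constraints that would be C(6,3) = 20 routes.
A monotone route can only reach the required cells in the order L, M, so split there and multiply the segment counts (each segment already excludes blocked cells): A→L: 1; L→M: 1; M→R: 2; product = 2.
That gives 2 routes.

2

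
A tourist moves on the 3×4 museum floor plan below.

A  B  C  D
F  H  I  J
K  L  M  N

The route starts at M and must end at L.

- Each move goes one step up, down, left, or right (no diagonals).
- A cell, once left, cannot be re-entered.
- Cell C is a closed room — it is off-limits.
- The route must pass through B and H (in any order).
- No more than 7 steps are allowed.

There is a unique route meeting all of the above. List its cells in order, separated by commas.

M, I, H, B, A, F, K, L

The budget equals the shortest possible length, so every move has to be on a shortest route through the required cells.
Route from M: up 1 to I, left 1 to H, up 1 to B, left 1 to A, down 2 to K, right 1 to L — 7 moves in all.
Check: all required cells visited; 7 ≤ 7 moves.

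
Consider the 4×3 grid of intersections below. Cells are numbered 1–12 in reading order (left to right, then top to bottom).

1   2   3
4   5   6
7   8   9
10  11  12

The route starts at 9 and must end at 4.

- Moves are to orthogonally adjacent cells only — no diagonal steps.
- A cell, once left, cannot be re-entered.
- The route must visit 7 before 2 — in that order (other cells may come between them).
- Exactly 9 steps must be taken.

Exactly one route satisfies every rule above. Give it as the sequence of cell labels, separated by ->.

9 -> 12 -> 11 -> 10 -> 7 -> 8 -> 5 -> 2 -> 1 -> 4

The waypoints must appear in the order 7, 2, with no cell reused.
Route from 9: down to 12, 2× left (reaching 10), up to 7, right to 8, 2× up (reaching 2), left to 1, down to 4 — 9 moves in all.
Check: order respected (7 at step 4, 2 at step 7); 9 moves as required.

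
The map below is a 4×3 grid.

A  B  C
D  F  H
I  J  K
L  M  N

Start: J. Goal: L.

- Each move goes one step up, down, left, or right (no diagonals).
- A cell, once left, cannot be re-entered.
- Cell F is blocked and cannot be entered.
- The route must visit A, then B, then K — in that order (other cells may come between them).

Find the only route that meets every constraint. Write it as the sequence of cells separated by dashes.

The waypoints must appear in the order A, B, K, with no cell reused.
Route from J: left 1 to I, up 2 to A, right 2 to C, down 3 to N, left 2 to L — 10 moves in all.
Check: order respected (A at step 3, B at step 4, K at step 7).

J - I - D - A - B - C - H - K - N - M - L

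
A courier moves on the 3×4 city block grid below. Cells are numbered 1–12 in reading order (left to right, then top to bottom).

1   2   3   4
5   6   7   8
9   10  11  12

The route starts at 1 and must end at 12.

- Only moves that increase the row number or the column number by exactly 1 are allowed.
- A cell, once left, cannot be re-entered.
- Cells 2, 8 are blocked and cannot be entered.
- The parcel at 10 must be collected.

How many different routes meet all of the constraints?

A right/down-only route from 1 to 12 makes exactly 2 down-moves and 3 right-moves in some order.
With no other constraints that would be C(5,2) = 10 routes.
Split at 10 and multiply the segment counts (each segment already excludes blocked cells): 1→10: 2; 10→12: 1; product = 2.
That gives 2 routes.

2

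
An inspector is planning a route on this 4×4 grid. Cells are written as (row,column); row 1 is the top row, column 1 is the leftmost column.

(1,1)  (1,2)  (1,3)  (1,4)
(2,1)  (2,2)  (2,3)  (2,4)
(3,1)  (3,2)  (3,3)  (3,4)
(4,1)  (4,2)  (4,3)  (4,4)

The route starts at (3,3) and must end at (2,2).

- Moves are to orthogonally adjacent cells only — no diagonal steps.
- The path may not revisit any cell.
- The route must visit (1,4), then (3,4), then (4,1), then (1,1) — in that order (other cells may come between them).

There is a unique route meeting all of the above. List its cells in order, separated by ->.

The waypoints must appear in the order (1,4), (3,4), (4,1), (1,1), with no cell reused.
Route from (3,3): 2× up (reaching (1,3)), right to (1,4), 3× down (reaching (4,4)), 3× left (reaching (4,1)), 3× up (reaching (1,1)), right to (1,2), down to (2,2) — 14 moves in all.
Check: order respected ((1,4) at step 3, (3,4) at step 5, (4,1) at step 9, (1,1) at step 12).

(3,3) -> (2,3) -> (1,3) -> (1,4) -> (2,4) -> (3,4) -> (4,4) -> (4,3) -> (4,2) -> (4,1) -> (3,1) -> (2,1) -> (1,1) -> (1,2) -> (2,2)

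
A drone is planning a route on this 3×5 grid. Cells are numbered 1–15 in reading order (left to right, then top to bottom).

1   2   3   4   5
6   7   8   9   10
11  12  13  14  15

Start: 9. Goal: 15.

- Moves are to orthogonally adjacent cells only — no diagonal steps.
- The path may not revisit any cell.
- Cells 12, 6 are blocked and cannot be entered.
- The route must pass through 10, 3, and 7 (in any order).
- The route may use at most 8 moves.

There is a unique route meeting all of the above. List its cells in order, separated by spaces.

9 8 7 2 3 4 5 10 15

The budget equals the shortest possible length, so every move has to be on a shortest route through the required cells.
Route from 9: left 2 to 7, up 1 to 2, right 3 to 5, down 2 to 15 — 8 moves in all.
Check: all required cells visited; 8 ≤ 8 moves.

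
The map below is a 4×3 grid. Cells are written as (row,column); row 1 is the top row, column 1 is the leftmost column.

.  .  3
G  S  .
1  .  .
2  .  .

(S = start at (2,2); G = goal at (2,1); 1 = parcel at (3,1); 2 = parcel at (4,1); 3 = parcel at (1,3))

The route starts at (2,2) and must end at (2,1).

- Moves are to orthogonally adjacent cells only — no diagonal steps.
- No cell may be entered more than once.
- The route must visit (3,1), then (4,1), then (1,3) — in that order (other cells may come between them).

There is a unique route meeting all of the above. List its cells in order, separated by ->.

The waypoints must appear in the order (3,1), (4,1), (1,3), with no cell reused.
Route from (2,2): down to (3,2), left to (3,1), down to (4,1), 2× right (reaching (4,3)), 3× up (reaching (1,3)), 2× left (reaching (1,1)), down to (2,1) — 11 moves in all.
Check: order respected (1 at step 2, 2 at step 3, 3 at step 8).

(2,2) -> (3,2) -> (3,1) -> (4,1) -> (4,2) -> (4,3) -> (3,3) -> (2,3) -> (1,3) -> (1,2) -> (1,1) -> (2,1)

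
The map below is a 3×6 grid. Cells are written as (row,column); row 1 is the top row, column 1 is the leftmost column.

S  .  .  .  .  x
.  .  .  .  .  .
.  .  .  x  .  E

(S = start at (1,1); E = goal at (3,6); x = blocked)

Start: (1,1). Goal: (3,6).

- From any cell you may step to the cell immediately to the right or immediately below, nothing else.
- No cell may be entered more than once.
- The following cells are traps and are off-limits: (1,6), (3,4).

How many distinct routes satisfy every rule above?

10

A right/down-only route from (1,1) to (3,6) makes exactly 2 down-moves and 5 right-moves in some order.
With no other constraints that would be C(7,2) = 21 routes.
Subtract routes through each blocked cell (inclusion–exclusion for overlaps): − through (1,6): 1 − through (3,4): 10 → 10.
That gives 10 routes.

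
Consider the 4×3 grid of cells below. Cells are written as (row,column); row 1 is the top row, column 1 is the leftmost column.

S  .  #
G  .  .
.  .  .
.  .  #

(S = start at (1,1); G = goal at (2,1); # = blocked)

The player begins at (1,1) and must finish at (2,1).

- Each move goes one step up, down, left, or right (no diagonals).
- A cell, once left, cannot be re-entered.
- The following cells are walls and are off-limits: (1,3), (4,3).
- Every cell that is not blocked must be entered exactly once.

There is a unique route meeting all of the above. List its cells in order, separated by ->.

(1,1) -> (1,2) -> (2,2) -> (2,3) -> (3,3) -> (3,2) -> (4,2) -> (4,1) -> (3,1) -> (2,1)

Need to visit all 10 open cells exactly once, starting at (1,1) and ending at (2,1).
Route from (1,1): right to (1,2), down to (2,2), right to (2,3), down to (3,3), left to (3,2), down to (4,2), left to (4,1), 2× up (reaching (2,1)) — 9 moves in all.
Check: all 10 open cells covered.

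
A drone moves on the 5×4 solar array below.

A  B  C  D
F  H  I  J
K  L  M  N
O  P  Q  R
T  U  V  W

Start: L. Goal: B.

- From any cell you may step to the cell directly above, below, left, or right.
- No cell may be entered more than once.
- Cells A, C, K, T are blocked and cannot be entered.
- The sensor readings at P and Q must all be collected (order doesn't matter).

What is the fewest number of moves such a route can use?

Any route passes through P and Q in some order between L and B. Summing Manhattan distances along each leg and taking the cheapest ordering (L → P → Q → B) gives a lower bound of 1 + 1 + 4 = 6 moves.
A route of 6 moves achieves this: L → P → Q → M → I → H → B.
Since 6 matches the lower bound, it is optimal.

6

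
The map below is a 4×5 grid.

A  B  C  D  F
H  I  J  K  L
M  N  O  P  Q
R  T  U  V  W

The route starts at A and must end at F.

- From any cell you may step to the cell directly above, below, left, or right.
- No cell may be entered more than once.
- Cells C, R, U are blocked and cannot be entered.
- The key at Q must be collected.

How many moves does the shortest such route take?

Any route passes through Q somewhere between A and F. Summing Manhattan distances along the two legs (A → Q → F) gives a lower bound of 6 + 2 = 8 moves.
A route of 8 moves achieves this: A → H → M → N → O → P → Q → L → F.
Since 8 matches the lower bound, it is optimal.

8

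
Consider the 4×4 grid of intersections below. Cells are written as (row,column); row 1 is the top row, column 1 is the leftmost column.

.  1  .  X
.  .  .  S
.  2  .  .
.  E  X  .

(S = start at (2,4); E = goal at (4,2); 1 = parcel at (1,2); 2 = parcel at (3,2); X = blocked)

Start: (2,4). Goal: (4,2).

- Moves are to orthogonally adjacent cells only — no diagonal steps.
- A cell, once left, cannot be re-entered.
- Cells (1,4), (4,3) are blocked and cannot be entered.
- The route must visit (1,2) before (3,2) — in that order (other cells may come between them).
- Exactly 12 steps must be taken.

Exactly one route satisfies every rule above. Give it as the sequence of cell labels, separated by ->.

The waypoints must appear in the order (1,2), (3,2), with no cell reused.
Route from (2,4): down to (3,4), left to (3,3), 2× up (reaching (1,3)), 2× left (reaching (1,1)), down to (2,1), right to (2,2), down to (3,2), left to (3,1), down to (4,1), right to (4,2) — 12 moves in all.
Check: order respected (1 at step 5, 2 at step 9); 12 moves as required.

(2,4) -> (3,4) -> (3,3) -> (2,3) -> (1,3) -> (1,2) -> (1,1) -> (2,1) -> (2,2) -> (3,2) -> (3,1) -> (4,1) -> (4,2)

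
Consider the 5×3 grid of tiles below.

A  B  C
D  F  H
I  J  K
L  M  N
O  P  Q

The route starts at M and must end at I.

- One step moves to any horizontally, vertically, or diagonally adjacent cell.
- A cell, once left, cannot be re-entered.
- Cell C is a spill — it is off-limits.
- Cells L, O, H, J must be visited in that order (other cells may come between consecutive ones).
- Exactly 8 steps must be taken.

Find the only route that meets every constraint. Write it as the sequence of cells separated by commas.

The waypoints must appear in the order L, O, H, J, with no cell reused.
Route from M: left 1 to L, down 1 to O, right 1 to P, up-right 1 to N, up 2 to H, down-left 1 to J, left 1 to I — 8 moves in all.
Check: order respected (L at step 1, O at step 2, H at step 6, J at step 7); 8 moves as required.

M, L, O, P, N, K, H, J, I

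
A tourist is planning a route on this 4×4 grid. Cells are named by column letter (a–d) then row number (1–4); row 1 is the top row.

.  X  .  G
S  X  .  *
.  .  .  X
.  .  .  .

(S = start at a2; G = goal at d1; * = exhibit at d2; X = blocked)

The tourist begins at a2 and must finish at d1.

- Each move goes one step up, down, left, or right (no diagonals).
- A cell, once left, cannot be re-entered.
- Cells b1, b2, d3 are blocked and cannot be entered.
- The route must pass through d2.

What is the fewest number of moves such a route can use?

6

Any route passes through d2 somewhere between a2 and d1. Summing Manhattan distances along the two legs (a2 → d2 → d1) gives a lower bound of 3 + 1 = 4 moves.
That bound ignores the blocked cells. Measuring each leg by the fewest moves that actually steer around them (a2→d2: 5; d2→d1: 1) raises the lower bound to 6.
A route of 6 moves exists: a2 → a3 → b3 → c3 → c2 → d2 → d1.
Since 6 matches that lower bound, it is optimal.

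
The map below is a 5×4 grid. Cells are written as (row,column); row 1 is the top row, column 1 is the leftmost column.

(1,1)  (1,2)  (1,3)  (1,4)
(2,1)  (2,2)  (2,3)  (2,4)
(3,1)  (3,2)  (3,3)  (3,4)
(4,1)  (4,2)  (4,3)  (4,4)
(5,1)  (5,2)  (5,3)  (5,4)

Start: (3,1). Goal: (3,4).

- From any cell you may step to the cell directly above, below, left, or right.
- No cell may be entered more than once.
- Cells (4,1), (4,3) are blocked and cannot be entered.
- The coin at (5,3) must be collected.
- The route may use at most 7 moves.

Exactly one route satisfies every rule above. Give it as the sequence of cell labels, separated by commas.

The budget equals the shortest possible length, so every move has to be on a shortest route through the required cells.
Route from (3,1): right 1 to (3,2), down 2 to (5,2), right 2 to (5,4), up 2 to (3,4) — 7 moves in all.
Check: all required cells visited; 7 ≤ 7 moves.

(3,1), (3,2), (4,2), (5,2), (5,3), (5,4), (4,4), (3,4)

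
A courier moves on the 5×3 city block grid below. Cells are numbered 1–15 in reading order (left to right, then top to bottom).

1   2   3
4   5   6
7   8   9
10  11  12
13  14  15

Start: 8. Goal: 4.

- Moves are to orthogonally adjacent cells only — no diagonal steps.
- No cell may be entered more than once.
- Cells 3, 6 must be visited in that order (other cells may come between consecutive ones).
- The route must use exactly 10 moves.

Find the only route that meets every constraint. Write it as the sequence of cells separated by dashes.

8 - 5 - 2 - 3 - 6 - 9 - 12 - 11 - 10 - 7 - 4

The waypoints must appear in the order 3, 6, with no cell reused.
Route from 8: 2× up (reaching 2), right to 3, 3× down (reaching 12), 2× left (reaching 10), 2× up (reaching 4) — 10 moves in all.
Check: order respected (3 at step 3, 6 at step 4); 10 moves as required.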